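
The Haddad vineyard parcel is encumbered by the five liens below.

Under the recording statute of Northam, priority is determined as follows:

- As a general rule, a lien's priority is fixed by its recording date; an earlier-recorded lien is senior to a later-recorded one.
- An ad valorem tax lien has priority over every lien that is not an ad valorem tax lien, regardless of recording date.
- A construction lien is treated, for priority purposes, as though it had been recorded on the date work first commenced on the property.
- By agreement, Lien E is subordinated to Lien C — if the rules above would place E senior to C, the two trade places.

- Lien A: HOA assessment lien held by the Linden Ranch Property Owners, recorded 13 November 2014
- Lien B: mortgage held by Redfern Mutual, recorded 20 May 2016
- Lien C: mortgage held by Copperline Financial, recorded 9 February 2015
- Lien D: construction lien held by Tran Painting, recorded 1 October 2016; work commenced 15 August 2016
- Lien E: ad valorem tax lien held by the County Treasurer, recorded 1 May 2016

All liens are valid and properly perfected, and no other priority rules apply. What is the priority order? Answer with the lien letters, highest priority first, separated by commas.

C, A, E, B, D

Adjusting effective dates: D relates back to 15 August 2016 (work commenced).
As an ad valorem tax lien, E is senior to every other lien.
The other liens, earliest effective date first: A (13 November 2014), C (9 February 2015), B (20 May 2016), D (15 August 2016).
Because E would otherwise rank above C, the subordination swaps them.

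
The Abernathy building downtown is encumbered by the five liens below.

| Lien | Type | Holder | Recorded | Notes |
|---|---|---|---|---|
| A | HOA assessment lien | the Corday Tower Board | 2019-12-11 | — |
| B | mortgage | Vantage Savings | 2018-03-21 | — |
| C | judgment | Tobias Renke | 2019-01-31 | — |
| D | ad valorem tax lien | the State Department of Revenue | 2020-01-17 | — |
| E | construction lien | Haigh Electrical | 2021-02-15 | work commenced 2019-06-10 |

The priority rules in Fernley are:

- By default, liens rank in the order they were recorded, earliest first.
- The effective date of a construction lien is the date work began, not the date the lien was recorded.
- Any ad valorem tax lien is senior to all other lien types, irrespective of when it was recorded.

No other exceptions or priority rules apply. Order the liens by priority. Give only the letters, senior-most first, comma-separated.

D, B, C, E, A

Adjusting effective dates: E relates back to 2019-06-10 (work commenced).
D, as an ad valorem tax lien, has superpriority and ranks first.
Among the remaining liens, by effective date: B (2018-03-21), C (2019-01-31), E (2019-06-10), A (2019-12-11).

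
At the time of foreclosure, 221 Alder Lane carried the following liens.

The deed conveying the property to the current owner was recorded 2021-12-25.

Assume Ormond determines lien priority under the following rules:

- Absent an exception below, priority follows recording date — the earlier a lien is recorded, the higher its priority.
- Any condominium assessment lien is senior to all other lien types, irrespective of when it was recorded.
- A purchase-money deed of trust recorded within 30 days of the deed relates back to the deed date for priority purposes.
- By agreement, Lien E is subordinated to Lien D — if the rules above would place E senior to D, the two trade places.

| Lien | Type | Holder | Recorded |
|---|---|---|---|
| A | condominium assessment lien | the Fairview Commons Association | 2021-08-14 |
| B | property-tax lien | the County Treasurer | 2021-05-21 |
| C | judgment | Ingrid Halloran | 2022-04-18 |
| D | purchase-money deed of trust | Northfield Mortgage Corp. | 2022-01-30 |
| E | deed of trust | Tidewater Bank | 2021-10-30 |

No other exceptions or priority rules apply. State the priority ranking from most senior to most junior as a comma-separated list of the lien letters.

Adjusting effective dates: D was recorded 36 days after the deed, outside the 30-day window, so it keeps its recording date.
A, as a condominium assessment lien, has superpriority and ranks first.
Ordering the rest by effective date: B (2021-05-21), E (2021-10-30), D (2022-01-30), C (2022-04-18).
E is senior to D before the subordination, so the two trade places.

A, B, D, E, C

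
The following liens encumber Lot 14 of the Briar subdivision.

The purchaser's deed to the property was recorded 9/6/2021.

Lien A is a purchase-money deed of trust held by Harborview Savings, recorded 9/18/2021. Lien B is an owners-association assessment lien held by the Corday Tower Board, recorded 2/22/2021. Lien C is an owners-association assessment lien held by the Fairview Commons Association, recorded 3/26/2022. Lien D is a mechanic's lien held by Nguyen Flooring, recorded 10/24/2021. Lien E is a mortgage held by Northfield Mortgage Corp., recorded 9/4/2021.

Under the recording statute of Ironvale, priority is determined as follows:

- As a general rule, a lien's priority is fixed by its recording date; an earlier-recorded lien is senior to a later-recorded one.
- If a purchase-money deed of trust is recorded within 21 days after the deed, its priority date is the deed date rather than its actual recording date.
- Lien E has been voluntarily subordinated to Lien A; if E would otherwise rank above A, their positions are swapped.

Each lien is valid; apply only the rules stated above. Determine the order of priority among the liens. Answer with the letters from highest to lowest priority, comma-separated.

Adjusting effective dates: A's effective date is the deed date, 9/6/2021.
By effective date, earliest first: B (2/22/2021), E (9/4/2021), A (9/6/2021), D (10/24/2021), C (3/26/2022).
E would otherwise be senior to A, so under the subordination agreement E and A exchange positions.

B, A, E, D, C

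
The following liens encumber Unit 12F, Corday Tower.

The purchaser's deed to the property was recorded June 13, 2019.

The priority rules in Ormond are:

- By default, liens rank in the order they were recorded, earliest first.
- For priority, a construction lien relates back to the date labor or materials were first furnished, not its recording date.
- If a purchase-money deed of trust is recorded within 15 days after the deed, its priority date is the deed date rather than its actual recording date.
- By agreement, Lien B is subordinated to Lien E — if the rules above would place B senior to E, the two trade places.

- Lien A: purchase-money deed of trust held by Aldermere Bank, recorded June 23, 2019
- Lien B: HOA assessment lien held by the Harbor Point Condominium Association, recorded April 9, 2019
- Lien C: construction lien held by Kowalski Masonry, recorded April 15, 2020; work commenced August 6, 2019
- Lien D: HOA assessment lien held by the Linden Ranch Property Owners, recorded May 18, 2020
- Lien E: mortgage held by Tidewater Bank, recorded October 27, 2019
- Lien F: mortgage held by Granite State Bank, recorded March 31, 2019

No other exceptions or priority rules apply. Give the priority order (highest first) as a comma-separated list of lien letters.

Adjusting effective dates: A relates back to the deed date June 13, 2019; C relates back to August 6, 2019 (work commenced).
By effective date: F (March 31, 2019), B (April 9, 2019), A (June 13, 2019), C (August 6, 2019), E (October 27, 2019), D (May 18, 2020).
The subordination applies — B was senior to E — so B and E swap.

F, E, A, C, B, D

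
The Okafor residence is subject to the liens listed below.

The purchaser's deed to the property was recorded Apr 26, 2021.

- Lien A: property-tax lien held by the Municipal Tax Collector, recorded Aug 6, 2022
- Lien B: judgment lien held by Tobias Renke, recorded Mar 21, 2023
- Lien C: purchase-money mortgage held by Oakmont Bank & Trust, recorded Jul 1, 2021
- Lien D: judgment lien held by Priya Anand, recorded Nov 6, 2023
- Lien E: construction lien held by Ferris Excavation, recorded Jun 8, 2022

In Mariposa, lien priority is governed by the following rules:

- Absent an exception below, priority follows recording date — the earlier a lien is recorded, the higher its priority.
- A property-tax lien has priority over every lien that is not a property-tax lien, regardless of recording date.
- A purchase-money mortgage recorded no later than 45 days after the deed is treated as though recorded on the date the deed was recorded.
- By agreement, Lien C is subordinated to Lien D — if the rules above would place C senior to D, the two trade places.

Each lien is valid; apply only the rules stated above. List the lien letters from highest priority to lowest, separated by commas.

A, D, E, B, C

Adjusting effective dates: C was recorded 66 days after the deed — beyond 45 days — so no relation-back applies.
A is a property-tax lien and takes priority over every other lien.
Ordering the rest by effective date: C (Jul 1, 2021), E (Jun 8, 2022), B (Mar 21, 2023), D (Nov 6, 2023).
Because C would otherwise rank above D, the subordination swaps them.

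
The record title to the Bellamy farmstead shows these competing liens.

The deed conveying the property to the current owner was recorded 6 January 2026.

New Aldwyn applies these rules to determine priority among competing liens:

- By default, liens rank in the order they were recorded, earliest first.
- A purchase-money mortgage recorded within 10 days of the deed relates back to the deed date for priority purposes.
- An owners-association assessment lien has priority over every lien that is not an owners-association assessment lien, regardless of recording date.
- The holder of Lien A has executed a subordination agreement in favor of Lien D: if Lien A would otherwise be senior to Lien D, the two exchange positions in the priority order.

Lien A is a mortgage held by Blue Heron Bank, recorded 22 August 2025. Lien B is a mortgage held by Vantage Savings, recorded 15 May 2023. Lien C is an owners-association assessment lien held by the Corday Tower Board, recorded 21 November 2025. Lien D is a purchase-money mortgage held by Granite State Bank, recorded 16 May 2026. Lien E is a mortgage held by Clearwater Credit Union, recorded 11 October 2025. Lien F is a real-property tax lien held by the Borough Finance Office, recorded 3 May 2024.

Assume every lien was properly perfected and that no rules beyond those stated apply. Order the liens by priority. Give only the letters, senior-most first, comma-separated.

First, effective dates: D was recorded 130 days after the deed, outside the 10-day window, so it keeps its recording date.
C is an owners-association assessment lien and takes priority over every other lien.
Ordering the rest by effective date: B (15 May 2023), F (3 May 2024), A (22 August 2025), E (11 October 2025), D (16 May 2026).
The subordination applies — A was senior to D — so A and D swap.

C, B, F, D, E, A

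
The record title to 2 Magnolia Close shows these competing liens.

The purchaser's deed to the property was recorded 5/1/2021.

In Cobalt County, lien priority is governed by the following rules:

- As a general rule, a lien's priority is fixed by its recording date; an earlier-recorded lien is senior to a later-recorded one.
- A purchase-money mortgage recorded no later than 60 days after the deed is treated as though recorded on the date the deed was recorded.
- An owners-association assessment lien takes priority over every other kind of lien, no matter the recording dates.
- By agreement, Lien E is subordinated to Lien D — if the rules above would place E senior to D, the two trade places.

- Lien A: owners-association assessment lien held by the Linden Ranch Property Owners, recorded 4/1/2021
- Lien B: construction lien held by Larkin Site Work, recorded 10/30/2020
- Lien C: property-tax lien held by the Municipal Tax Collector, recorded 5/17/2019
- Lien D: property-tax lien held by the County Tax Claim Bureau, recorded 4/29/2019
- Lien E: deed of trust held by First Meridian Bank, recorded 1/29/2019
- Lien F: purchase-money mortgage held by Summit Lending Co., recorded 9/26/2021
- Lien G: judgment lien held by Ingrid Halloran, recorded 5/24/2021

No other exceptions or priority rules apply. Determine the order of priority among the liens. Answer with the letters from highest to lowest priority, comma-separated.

Effective dates: F missed the 60-day window (148 days after the deed), so its recording date stands.
A is an owners-association assessment lien and takes priority over every other lien.
Remaining liens by effective date: E (1/29/2019), D (4/29/2019), C (5/17/2019), B (10/30/2020), G (5/24/2021), F (9/26/2021).
E would otherwise be senior to D, so under the subordination agreement E and D exchange positions.

A, D, E, C, B, G, F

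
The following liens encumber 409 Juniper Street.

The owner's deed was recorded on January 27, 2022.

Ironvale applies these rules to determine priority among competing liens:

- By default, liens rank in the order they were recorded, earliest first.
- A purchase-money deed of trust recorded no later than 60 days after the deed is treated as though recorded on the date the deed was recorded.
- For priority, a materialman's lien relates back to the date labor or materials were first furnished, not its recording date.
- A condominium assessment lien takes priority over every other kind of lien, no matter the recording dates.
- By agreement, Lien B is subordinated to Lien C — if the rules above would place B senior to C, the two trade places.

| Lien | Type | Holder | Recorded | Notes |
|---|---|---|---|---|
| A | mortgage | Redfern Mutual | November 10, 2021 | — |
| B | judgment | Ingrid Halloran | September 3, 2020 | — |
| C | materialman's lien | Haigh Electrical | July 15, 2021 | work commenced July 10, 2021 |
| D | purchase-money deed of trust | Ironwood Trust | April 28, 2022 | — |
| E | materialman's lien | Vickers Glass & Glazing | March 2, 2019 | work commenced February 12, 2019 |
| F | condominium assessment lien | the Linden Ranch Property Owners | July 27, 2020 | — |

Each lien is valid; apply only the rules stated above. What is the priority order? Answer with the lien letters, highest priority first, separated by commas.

F, E, C, B, A, D

Effective dates after the stated exceptions: C is treated as recorded July 10, 2021, the work-commencement date; D was recorded 91 days after the deed — beyond 60 days — so no relation-back applies; E is treated as recorded February 12, 2019, the work-commencement date.
F is a condominium assessment lien and takes priority over every other lien.
Ordering the rest by effective date: E (February 12, 2019), B (September 3, 2020), C (July 10, 2021), A (November 10, 2021), D (April 28, 2022).
Because B would otherwise rank above C, the subordination swaps them.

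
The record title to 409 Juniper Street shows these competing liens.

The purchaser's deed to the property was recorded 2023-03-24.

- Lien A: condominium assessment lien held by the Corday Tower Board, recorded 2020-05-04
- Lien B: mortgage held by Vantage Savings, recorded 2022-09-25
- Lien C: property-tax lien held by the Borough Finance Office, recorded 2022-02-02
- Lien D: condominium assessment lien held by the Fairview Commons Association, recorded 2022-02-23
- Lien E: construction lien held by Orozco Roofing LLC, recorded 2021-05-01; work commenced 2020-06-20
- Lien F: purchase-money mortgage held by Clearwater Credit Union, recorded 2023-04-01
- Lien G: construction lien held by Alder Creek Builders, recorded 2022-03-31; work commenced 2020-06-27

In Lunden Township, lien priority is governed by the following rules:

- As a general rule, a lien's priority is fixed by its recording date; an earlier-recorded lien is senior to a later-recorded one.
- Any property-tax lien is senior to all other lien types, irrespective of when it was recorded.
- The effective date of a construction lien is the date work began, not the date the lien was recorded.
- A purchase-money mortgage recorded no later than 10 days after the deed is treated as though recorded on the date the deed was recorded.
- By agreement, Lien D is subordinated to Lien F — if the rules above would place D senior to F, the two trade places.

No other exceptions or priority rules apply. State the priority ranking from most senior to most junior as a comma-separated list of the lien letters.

Adjusting effective dates: E is treated as recorded 2020-06-20, the work-commencement date; F relates back to the deed date 2023-03-24; G's effective date is 2020-06-27, when work began.
As a property-tax lien, C is senior to every other lien.
Remaining liens by effective date: A (2020-05-04), E (2020-06-20), G (2020-06-27), D (2022-02-23), B (2022-09-25), F (2023-03-24).
D is senior to F before the subordination, so the two trade places.

C, A, E, G, F, B, D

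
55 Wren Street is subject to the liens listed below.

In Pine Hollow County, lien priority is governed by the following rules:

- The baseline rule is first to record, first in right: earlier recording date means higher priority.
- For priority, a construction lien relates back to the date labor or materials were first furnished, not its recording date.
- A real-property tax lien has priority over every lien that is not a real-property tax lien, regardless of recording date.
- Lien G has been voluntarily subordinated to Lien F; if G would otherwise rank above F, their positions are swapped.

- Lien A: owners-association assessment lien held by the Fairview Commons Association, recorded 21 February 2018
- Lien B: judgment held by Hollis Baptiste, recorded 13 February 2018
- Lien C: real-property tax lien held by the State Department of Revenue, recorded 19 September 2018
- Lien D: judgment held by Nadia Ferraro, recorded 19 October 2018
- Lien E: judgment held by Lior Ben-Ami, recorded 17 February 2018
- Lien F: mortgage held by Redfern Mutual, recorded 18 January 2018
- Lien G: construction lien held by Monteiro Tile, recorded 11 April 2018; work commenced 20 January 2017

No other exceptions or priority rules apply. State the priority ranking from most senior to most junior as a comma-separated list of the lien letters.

C, F, G, B, E, A, D

Effective dates after the stated exceptions: G is treated as recorded 20 January 2017, the work-commencement date.
As a real-property tax lien, C is senior to every other lien.
The other liens, earliest effective date first: G (20 January 2017), F (18 January 2018), B (13 February 2018), E (17 February 2018), A (21 February 2018), D (19 October 2018).
The subordination applies — G was senior to F — so G and F swap.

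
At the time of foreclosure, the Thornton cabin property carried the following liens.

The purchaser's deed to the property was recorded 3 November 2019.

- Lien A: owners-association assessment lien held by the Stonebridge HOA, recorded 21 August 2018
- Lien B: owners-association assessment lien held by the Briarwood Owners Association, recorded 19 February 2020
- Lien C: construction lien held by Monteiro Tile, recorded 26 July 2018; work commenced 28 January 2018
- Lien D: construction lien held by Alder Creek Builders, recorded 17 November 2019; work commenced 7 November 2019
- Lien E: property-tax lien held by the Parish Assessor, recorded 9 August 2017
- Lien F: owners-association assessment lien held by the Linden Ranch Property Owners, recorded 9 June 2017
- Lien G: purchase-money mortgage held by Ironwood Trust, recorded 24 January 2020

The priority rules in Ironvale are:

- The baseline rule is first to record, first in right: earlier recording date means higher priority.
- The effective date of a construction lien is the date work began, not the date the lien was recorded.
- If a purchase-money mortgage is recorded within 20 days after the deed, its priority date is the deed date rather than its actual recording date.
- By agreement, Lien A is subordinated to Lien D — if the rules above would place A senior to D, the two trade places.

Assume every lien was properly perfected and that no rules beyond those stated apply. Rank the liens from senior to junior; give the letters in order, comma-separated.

Effective dates after the stated exceptions: C relates back to 28 January 2018 (work commenced); D's effective date is 7 November 2019, when work began; G was recorded 82 days after the deed, outside the 20-day window, so it keeps its recording date.
By effective date, earliest first: F (9 June 2017), E (9 August 2017), C (28 January 2018), A (21 August 2018), D (7 November 2019), G (24 January 2020), B (19 February 2020).
A would otherwise be senior to D, so under the subordination agreement A and D exchange positions.

F, E, C, D, A, G, B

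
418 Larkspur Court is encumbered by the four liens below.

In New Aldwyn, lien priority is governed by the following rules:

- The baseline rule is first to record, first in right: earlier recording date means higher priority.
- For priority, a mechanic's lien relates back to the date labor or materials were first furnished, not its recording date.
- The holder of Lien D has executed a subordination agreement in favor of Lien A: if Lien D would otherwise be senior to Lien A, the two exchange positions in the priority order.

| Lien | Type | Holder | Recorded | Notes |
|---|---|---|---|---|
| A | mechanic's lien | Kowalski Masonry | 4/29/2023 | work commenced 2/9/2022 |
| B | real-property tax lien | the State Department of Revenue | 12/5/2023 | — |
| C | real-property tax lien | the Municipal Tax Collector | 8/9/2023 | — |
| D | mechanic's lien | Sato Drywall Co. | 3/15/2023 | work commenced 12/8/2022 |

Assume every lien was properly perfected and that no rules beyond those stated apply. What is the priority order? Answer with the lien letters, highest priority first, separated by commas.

A, D, C, B

First, effective dates: A relates back to 2/9/2022 (work commenced); D relates back to 12/8/2022 (work commenced).
Sorted by effective date: A (2/9/2022), D (12/8/2022), C (8/9/2023), B (12/5/2023).
D already ranks below A; the subordination has no effect.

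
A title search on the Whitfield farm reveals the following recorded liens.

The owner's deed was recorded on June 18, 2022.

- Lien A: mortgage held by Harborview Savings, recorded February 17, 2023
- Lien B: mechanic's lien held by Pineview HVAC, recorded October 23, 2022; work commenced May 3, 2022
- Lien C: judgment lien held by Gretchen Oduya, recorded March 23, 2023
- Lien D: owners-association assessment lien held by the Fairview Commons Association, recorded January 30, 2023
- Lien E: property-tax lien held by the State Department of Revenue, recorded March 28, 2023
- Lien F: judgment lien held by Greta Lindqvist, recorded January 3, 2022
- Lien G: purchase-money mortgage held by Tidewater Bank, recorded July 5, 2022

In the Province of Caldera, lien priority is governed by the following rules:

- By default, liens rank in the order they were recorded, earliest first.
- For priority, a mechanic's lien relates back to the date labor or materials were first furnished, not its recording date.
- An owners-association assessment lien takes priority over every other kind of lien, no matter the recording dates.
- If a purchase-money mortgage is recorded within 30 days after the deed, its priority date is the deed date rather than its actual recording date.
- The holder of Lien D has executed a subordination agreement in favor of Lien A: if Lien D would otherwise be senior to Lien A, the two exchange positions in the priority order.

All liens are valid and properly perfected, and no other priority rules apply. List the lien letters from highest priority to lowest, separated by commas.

A, F, B, G, D, C, E

First, effective dates: B relates back to May 3, 2022 (work commenced); G relates back to the deed date June 18, 2022.
As an owners-association assessment lien, D is senior to every other lien.
The other liens, earliest effective date first: F (January 3, 2022), B (May 3, 2022), G (June 18, 2022), A (February 17, 2023), C (March 23, 2023), E (March 28, 2023).
D is senior to A before the subordination, so the two trade places.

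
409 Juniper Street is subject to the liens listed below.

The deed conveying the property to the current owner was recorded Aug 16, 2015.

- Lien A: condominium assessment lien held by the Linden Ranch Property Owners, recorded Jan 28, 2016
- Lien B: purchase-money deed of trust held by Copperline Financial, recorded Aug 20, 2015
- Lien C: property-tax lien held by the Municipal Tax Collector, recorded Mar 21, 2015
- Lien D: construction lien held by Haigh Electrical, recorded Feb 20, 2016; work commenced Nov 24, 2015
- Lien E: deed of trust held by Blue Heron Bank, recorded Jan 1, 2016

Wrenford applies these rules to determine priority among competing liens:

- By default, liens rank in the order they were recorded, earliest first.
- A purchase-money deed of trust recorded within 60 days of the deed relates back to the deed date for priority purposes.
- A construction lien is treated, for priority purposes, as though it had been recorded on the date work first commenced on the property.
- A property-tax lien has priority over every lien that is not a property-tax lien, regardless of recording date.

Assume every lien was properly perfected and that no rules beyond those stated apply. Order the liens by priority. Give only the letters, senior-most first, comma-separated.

First, effective dates: B's effective date is the deed date, Aug 16, 2015; D relates back to Nov 24, 2015 (work commenced).
C is a property-tax lien, so it outranks all other liens regardless of date.
The other liens, earliest effective date first: B (Aug 16, 2015), D (Nov 24, 2015), E (Jan 1, 2016), A (Jan 28, 2016).

C, B, D, E, A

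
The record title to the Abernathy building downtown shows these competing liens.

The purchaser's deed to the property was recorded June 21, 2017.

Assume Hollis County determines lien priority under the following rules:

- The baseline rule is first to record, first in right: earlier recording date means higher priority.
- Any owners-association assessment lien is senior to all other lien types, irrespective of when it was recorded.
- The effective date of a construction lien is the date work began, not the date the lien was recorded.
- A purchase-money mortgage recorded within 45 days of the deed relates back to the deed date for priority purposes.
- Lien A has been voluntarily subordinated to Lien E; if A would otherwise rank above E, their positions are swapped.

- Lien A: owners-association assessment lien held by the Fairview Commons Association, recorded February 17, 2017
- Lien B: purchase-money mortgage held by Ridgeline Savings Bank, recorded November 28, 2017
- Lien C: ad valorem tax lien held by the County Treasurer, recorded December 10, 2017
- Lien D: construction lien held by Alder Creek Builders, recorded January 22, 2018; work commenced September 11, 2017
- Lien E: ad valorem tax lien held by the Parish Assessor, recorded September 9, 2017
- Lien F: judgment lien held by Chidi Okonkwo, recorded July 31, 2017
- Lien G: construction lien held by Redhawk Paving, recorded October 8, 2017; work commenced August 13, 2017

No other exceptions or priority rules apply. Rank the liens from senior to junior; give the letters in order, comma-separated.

First, effective dates: B was recorded 160 days after the deed, outside the 45-day window, so it keeps its recording date; D is treated as recorded September 11, 2017, the work-commencement date; G relates back to August 13, 2017 (work commenced).
As an owners-association assessment lien, A is senior to every other lien.
Remaining liens by effective date: F (July 31, 2017), G (August 13, 2017), E (September 9, 2017), D (September 11, 2017), B (November 28, 2017), C (December 10, 2017).
A is senior to E before the subordination, so the two trade places.

E, F, G, A, D, B, C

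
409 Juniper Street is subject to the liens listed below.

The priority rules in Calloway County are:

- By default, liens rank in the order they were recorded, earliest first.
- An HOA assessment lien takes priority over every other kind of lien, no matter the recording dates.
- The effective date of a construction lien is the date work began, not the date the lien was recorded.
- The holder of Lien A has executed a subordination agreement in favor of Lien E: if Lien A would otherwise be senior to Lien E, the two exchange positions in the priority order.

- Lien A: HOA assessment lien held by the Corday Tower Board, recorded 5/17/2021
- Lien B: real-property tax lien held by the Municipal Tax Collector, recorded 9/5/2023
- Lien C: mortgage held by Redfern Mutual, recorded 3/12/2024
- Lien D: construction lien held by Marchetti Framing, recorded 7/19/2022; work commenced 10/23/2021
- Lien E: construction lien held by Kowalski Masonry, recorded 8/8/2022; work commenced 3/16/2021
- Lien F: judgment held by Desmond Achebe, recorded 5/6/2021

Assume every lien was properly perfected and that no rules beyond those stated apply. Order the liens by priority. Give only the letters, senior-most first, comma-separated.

E, A, F, D, B, C

Effective dates: D's effective date is 10/23/2021, when work began; E's effective date is 3/16/2021, when work began.
A, as an HOA assessment lien, has superpriority and ranks first.
The other liens, earliest effective date first: E (3/16/2021), F (5/6/2021), D (10/23/2021), B (9/5/2023), C (3/12/2024).
A is senior to E before the subordination, so the two trade places.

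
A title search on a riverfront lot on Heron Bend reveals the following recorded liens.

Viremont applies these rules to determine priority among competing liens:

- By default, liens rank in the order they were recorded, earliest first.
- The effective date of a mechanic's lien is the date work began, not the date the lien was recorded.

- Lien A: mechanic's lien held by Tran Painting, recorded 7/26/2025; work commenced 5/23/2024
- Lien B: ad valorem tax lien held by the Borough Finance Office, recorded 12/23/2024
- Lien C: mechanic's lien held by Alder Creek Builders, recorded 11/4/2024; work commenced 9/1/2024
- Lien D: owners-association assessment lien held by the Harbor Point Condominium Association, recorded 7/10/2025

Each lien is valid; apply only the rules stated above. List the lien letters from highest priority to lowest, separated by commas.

First, effective dates: A is treated as recorded 5/23/2024, the work-commencement date; C relates back to 9/1/2024 (work commenced).
By effective date: A (5/23/2024), C (9/1/2024), B (12/23/2024), D (7/10/2025).

A, C, B, D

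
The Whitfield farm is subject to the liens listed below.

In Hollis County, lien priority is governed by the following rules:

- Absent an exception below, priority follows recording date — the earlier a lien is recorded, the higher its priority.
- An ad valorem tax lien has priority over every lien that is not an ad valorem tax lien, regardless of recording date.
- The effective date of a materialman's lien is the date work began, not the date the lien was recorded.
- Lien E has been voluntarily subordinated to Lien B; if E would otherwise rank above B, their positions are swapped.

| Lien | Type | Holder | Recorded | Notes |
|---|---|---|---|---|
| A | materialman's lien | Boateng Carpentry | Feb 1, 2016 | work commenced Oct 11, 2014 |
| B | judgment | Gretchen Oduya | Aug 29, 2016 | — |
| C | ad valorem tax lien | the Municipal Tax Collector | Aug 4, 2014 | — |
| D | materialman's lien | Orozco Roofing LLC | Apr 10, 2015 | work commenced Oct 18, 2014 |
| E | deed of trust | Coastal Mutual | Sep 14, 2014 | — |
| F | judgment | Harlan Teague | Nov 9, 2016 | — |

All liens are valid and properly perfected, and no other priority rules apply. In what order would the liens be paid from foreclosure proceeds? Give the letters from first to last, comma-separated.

C, B, A, D, E, F

Effective dates after the stated exceptions: A's effective date is Oct 11, 2014, when work began; D's effective date is Oct 18, 2014, when work began.
As an ad valorem tax lien, C is senior to every other lien.
Ordering the rest by effective date: E (Sep 14, 2014), A (Oct 11, 2014), D (Oct 18, 2014), B (Aug 29, 2016), F (Nov 9, 2016).
The subordination applies — E was senior to B — so E and B swap.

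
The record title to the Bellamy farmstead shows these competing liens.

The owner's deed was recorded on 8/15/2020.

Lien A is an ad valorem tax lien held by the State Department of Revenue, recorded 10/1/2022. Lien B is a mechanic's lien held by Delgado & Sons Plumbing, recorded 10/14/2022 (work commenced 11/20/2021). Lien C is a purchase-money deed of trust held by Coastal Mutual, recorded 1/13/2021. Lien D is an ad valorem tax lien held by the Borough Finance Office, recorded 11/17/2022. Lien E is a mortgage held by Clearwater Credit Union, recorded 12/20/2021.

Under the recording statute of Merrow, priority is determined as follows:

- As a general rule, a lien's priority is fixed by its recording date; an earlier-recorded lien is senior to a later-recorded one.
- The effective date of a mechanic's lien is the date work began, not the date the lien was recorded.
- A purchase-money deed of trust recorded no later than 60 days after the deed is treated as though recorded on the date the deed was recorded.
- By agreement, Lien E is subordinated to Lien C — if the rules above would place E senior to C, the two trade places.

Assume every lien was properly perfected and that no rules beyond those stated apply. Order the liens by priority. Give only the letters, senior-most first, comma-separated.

C, B, E, A, D

Adjusting effective dates: B's effective date is 11/20/2021, when work began; C was recorded 151 days after the deed — beyond 60 days — so no relation-back applies.
Sorted by effective date: C (1/13/2021), B (11/20/2021), E (12/20/2021), A (10/1/2022), D (11/17/2022).
E is already junior to C, so the subordination agreement changes nothing.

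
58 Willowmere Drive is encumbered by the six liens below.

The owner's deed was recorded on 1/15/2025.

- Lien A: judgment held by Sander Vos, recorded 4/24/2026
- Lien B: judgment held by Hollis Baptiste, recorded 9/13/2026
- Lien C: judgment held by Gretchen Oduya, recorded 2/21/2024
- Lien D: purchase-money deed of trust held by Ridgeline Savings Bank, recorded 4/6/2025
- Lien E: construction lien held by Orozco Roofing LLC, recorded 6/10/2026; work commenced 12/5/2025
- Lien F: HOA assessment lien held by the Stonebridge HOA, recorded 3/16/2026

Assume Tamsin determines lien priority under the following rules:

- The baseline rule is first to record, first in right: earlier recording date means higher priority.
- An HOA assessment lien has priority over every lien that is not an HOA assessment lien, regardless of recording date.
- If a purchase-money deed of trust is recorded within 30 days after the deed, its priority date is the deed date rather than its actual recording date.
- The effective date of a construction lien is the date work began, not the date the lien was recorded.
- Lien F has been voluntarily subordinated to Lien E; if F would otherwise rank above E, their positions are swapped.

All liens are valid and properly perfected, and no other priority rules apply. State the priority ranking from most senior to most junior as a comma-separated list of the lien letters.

E, C, D, F, A, B

Adjusting effective dates: D was recorded 81 days after the deed — beyond 30 days — so no relation-back applies; E relates back to 12/5/2025 (work commenced).
F is an HOA assessment lien and takes priority over every other lien.
Ordering the rest by effective date: C (2/21/2024), D (4/6/2025), E (12/5/2025), A (4/24/2026), B (9/13/2026).
The subordination applies — F was senior to E — so F and E swap.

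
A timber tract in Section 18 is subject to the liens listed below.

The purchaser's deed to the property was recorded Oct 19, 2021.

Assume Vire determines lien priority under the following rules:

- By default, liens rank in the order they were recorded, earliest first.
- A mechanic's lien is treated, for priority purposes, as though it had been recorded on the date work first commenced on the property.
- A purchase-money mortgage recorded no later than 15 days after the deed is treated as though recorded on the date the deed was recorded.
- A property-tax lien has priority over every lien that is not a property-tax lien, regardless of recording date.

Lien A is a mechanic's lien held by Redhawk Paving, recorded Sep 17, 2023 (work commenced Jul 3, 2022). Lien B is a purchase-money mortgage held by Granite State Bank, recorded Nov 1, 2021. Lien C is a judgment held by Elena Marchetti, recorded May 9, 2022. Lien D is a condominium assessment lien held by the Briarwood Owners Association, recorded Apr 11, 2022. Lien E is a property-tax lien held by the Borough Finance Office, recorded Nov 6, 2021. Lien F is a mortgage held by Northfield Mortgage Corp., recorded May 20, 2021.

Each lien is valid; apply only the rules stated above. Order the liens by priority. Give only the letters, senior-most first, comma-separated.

Adjusting effective dates: A is treated as recorded Jul 3, 2022, the work-commencement date; B relates back to the deed date Oct 19, 2021.
E is a property-tax lien and takes priority over every other lien.
The other liens, earliest effective date first: F (May 20, 2021), B (Oct 19, 2021), D (Apr 11, 2022), C (May 9, 2022), A (Jul 3, 2022).

E, F, B, D, C, A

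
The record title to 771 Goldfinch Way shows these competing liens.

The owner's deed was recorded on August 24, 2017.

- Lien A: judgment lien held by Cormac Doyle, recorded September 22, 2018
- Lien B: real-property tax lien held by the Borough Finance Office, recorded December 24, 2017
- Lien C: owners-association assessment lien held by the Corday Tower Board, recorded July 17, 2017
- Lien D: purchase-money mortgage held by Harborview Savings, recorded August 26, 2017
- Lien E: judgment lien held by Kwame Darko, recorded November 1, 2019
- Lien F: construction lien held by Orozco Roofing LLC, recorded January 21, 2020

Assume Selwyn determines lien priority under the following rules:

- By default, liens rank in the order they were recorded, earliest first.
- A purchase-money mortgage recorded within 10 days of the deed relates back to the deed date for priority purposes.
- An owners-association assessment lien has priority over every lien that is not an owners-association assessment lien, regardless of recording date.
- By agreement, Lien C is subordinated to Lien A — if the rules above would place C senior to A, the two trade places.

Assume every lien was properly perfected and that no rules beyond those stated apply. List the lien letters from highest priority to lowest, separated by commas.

A, D, B, C, E, F

Effective dates: D was recorded within the 10-day window, so its effective date is the deed date August 24, 2017.
C is an owners-association assessment lien, so it outranks all other liens regardless of date.
Among the remaining liens, by effective date: D (August 24, 2017), B (December 24, 2017), A (September 22, 2018), E (November 1, 2019), F (January 21, 2020).
C is senior to A before the subordination, so the two trade places.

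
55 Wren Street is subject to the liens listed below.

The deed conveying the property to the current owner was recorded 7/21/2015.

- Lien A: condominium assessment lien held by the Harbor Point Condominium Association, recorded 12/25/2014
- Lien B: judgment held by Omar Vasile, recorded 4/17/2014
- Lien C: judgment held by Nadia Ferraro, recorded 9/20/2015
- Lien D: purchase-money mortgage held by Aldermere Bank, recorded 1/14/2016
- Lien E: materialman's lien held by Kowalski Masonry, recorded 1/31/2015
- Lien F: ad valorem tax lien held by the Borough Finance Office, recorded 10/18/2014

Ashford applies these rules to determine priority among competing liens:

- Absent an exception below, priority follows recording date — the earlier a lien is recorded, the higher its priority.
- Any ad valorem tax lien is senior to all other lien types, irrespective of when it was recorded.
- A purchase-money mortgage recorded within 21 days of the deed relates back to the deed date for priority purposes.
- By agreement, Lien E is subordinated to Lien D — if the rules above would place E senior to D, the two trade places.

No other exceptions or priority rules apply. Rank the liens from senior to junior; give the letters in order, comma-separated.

First, effective dates: D was recorded 177 days after the deed, outside the 21-day window, so it keeps its recording date.
As an ad valorem tax lien, F is senior to every other lien.
The other liens, earliest effective date first: B (4/17/2014), A (12/25/2014), E (1/31/2015), C (9/20/2015), D (1/14/2016).
Because E would otherwise rank above D, the subordination swaps them.

F, B, A, D, C, E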